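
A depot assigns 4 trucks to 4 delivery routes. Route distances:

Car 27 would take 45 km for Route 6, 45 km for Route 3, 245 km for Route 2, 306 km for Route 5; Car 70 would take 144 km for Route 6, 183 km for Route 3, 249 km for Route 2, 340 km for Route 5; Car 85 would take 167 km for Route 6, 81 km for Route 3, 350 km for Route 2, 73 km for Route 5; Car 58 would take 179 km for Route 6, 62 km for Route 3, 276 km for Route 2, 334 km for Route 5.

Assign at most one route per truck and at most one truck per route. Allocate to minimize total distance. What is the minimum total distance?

Minimum total: 429 km

Treat this as an assignment problem: match each truck to one route.
Optimal: Car 27→Route 6 (45 km), Car 70→Route 2 (249 km), Car 85→Route 5 (73 km), Car 58→Route 3 (62 km) — total 45+249+73+62 = 429 km.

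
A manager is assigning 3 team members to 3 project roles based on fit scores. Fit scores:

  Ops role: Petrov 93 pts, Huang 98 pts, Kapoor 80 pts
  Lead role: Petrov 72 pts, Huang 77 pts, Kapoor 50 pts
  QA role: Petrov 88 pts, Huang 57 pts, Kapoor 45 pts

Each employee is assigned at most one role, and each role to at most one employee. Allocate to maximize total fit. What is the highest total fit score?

Treat this as an assignment problem: match each employee to one role.
Optimal: Petrov→QA role (88 pts), Huang→Lead role (77 pts), Kapoor→Ops role (80 pts) — total 88+77+80 = 245 pts.
Next-best assignment: Petrov→QA role, Huang→Ops role, Kapoor→Lead role = 236 pts.
Checked against all permutations: 245 pts is optimal.

Maximum total: 245 pts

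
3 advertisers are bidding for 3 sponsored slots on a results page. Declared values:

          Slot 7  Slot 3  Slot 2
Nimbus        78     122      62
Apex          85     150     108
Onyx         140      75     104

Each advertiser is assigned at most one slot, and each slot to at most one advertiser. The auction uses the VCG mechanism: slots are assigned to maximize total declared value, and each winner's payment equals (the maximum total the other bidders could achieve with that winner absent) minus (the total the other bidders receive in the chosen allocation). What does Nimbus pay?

Nimbus pays $42.

Efficient allocation: Nimbus→Slot 3 ($122), Apex→Slot 2 ($108), Onyx→Slot 7 ($140); total welfare W = $370.
Nimbus receives Slot 3 at value $122, so the others get W − 122 = $248.
Without Nimbus: best allocation of the remaining 2 bidders over all 3 slots is Apex→Slot 3 ($150), Onyx→Slot 7 ($140), total $290.
VCG payment = (others' best without Nimbus) − (others' welfare with Nimbus) = 290 − 248 = $42.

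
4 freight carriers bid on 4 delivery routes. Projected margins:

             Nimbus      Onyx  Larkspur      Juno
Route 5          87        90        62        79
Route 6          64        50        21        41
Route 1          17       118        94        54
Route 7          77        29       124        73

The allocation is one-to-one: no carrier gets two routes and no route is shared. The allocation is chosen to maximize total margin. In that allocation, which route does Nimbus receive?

Nimbus receives Route 6.

Treat this as an assignment problem: match each carrier to one route.
Optimal: Nimbus→Route 6 ($64k), Onyx→Route 1 ($118k), Larkspur→Route 7 ($124k), Juno→Route 5 ($79k) — total 64+118+124+79 = $385k.
Row-greedy (each carrier in turn takes its best remaining route) gives $370k, worse by 15.
Next-best assignment: Nimbus→Route 5, Onyx→Route 1, Larkspur→Route 7, Juno→Route 6 = $370k.
Nimbus's own top route is Route 5 ($87k), but forcing Nimbus→Route 5 and reassigning the rest optimally gives only $370k — worse by 15.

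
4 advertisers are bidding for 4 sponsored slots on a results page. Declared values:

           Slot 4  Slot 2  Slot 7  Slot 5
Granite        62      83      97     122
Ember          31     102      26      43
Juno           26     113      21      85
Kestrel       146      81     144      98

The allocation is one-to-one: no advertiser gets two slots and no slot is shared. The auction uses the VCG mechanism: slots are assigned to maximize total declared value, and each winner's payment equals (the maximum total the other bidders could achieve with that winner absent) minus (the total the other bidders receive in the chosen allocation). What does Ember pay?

Ember pays $53.

Efficient allocation: Granite→Slot 7 ($97), Ember→Slot 2 ($102), Juno→Slot 5 ($85), Kestrel→Slot 4 ($146); total welfare W = $430.
Ember receives Slot 2 at value $102, so the others get W − 102 = $328.
Without Ember: best allocation of the remaining 3 bidders over all 4 slots is Granite→Slot 5 ($122), Juno→Slot 2 ($113), Kestrel→Slot 4 ($146), total $381.
VCG payment = (others' best without Ember) − (others' welfare with Ember) = 381 − 328 = $53.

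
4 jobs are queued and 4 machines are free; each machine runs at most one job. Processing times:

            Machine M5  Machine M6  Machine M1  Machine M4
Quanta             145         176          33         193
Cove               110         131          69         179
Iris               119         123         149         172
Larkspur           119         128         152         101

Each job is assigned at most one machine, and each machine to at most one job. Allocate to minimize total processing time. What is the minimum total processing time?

Min total: 367 min

Treat this as an assignment problem: match each job to one machine.
Optimal: Quanta→Machine M1 (33 min), Cove→Machine M5 (110 min), Iris→Machine M6 (123 min), Larkspur→Machine M4 (101 min) — total 33+110+123+101 = 367 min.
Next-best assignment: Quanta→Machine M1, Cove→Machine M6, Iris→Machine M5, Larkspur→Machine M4 = 384 min.
Every other assignment is strictly worse.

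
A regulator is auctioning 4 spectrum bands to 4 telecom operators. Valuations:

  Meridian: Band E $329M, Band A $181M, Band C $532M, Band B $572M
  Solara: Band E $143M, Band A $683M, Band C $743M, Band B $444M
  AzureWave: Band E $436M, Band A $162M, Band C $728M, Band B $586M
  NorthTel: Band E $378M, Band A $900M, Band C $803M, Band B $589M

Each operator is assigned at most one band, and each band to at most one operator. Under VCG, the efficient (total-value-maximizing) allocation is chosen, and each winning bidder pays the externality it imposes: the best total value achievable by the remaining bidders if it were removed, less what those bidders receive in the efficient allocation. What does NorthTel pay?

NorthTel pays $232M.

Efficient allocation: Meridian→Band B ($572M), Solara→Band C ($743M), AzureWave→Band E ($436M), NorthTel→Band A ($900M); total welfare W = $2651M.
NorthTel receives Band A at value $900M, so the others get W − 900 = $1751M.
Without NorthTel: best allocation of the remaining 3 bidders over all 4 bands is Meridian→Band B ($572M), Solara→Band A ($683M), AzureWave→Band C ($728M), total $1983M.
VCG payment = (others' best without NorthTel) − (others' welfare with NorthTel) = 1983 − 1751 = $232M.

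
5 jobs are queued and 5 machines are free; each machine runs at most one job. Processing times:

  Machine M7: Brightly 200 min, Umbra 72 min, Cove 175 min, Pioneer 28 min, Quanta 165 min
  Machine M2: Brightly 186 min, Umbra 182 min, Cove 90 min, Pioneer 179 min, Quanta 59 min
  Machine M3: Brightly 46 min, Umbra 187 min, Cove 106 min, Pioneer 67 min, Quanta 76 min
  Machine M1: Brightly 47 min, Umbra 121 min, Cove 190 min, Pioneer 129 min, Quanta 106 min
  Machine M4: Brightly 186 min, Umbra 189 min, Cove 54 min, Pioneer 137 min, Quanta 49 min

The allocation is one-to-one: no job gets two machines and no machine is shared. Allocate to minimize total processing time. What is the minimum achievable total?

This is a one-to-one assignment (minimum-cost bipartite matching).
Optimal: Brightly→Machine M1 (47 min), Umbra→Machine M7 (72 min), Cove→Machine M4 (54 min), Pioneer→Machine M3 (67 min), Quanta→Machine M2 (59 min) — total 47+72+54+67+59 = 299 min.
Row-greedy (each job in turn takes its cheapest remaining machine) gives 360 min, worse by 61.
Swapping Brightly↔Quanta (Brightly→Machine M2 186 min, Quanta→Machine M1 106 min) adds 186.

Min total: 299 min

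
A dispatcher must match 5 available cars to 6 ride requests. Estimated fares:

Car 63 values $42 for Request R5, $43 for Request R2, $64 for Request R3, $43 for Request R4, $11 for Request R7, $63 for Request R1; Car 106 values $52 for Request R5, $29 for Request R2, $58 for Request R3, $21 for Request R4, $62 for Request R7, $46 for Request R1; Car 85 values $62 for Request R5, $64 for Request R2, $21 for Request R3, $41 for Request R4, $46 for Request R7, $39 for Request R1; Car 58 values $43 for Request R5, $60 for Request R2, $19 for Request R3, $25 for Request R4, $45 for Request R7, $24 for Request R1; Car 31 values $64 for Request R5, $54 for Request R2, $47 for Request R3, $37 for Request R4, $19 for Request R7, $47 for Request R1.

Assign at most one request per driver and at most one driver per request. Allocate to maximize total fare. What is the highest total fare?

Maximum total: $295

Optimal: Car 63→Request R3 ($64), Car 106→Request R7 ($62), Car 85→Request R5 ($62), Car 58→Request R2 ($60), Car 31→Request R1 ($47) — total 64+62+62+60+47 = $295.
Row-greedy (each driver in turn takes its best remaining request) gives $280, worse by 15.
Swapping Car 58↔Car 106 (Car 58→Request R7 $45, Car 106→Request R2 $29) loses 48.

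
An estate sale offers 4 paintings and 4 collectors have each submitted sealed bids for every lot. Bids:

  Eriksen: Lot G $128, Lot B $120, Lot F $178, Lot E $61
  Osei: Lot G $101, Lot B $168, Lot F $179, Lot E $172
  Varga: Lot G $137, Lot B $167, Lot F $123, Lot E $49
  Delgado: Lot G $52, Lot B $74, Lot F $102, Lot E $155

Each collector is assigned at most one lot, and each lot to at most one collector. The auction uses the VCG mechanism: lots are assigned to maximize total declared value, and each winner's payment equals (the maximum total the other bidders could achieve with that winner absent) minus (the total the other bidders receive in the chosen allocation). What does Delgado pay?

Efficient allocation: Eriksen→Lot F ($178), Osei→Lot B ($168), Varga→Lot G ($137), Delgado→Lot E ($155); total welfare W = $638.
Delgado receives Lot E at value $155, so the others get W − 155 = $483.
Without Delgado: best allocation of the remaining 3 bidders over all 4 lots is Eriksen→Lot F ($178), Osei→Lot E ($172), Varga→Lot B ($167), total $517.
VCG payment = (others' best without Delgado) − (others' welfare with Delgado) = 517 − 483 = $34.

Delgado pays $34.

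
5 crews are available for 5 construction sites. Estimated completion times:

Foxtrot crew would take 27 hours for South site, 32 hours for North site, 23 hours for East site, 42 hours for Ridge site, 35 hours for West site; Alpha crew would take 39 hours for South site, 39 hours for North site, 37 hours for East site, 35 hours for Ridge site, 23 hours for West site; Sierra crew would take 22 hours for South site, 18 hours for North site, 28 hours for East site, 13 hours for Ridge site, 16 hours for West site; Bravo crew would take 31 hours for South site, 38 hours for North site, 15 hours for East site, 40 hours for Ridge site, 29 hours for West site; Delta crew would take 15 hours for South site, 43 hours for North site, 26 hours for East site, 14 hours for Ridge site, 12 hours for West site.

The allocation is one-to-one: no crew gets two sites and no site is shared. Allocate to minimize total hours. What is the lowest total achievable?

Optimal: Foxtrot crew→South site (27 hours), Alpha crew→West site (23 hours), Sierra crew→North site (18 hours), Bravo crew→East site (15 hours), Delta crew→Ridge site (14 hours) — total 27+23+18+15+14 = 97 hours.
Row-greedy (each crew in turn takes its cheapest remaining site) gives 133 hours, worse by 36.
Swapping Bravo crew↔Delta crew (Bravo crew→Ridge site 40 hours, Delta crew→East site 26 hours) adds 37.
No other one-to-one assignment undercuts 97 hours.

Min total: 97 hours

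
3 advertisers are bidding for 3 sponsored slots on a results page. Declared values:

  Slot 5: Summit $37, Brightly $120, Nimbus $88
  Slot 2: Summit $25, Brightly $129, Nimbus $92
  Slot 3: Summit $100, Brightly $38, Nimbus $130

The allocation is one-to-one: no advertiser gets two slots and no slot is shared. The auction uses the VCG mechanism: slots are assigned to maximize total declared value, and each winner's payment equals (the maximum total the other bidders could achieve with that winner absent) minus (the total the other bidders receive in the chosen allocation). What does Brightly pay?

Efficient allocation: Summit→Slot 3 ($100), Brightly→Slot 2 ($129), Nimbus→Slot 5 ($88); total welfare W = $317.
Brightly receives Slot 2 at value $129, so the others get W − 129 = $188.
Without Brightly: best allocation of the remaining 2 bidders over all 3 slots is Summit→Slot 3 ($100), Nimbus→Slot 2 ($92), total $192.
VCG payment = (others' best without Brightly) − (others' welfare with Brightly) = 192 − 188 = $4.

Brightly pays $4.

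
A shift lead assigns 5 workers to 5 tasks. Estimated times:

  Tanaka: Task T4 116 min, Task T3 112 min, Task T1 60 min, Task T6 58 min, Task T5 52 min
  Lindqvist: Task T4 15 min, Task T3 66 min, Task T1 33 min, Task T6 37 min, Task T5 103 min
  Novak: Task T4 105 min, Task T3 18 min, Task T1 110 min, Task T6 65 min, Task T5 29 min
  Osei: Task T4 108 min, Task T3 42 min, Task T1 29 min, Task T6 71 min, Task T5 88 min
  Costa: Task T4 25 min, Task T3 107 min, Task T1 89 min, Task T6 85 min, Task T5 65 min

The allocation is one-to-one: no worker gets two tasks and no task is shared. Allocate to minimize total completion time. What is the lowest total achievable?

Treat this as an assignment problem: match each worker to one task.
Optimal: Tanaka→Task T5 (52 min), Lindqvist→Task T6 (37 min), Novak→Task T3 (18 min), Osei→Task T1 (29 min), Costa→Task T4 (25 min) — total 52+37+18+29+25 = 161 min.
Column-greedy (each task in turn goes to its cheapest remaining worker) gives 185 min, worse by 24.
Next-best assignment: Tanaka→Task T6, Lindqvist→Task T4, Novak→Task T3, Osei→Task T1, Costa→Task T5 = 185 min.
Swapping Tanaka↔Osei (Tanaka→Task T1 60 min, Osei→Task T5 88 min) adds 67.

Min total: 161 min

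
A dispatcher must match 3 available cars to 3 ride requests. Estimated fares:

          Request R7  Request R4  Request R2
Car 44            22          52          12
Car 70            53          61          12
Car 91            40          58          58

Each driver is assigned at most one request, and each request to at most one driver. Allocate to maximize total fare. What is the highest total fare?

Treat this as an assignment problem: match each driver to one request.
Optimal: Car 44→Request R4 ($52), Car 70→Request R7 ($53), Car 91→Request R2 ($58) — total 52+53+58 = $163.
Column-greedy (each request in turn goes to its best remaining driver) gives $123, worse by 40.
Swapping Car 44↔Car 70 (Car 44→Request R7 $22, Car 70→Request R4 $61) loses 22.

Maximum total: $163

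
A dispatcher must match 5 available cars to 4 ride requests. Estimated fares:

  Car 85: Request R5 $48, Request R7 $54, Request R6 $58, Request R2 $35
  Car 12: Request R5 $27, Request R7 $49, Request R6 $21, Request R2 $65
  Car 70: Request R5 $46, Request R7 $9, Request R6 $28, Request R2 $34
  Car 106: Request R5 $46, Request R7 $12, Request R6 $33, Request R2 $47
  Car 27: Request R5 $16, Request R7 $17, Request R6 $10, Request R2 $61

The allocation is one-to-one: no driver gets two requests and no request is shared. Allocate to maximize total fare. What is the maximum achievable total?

Max total: $214

Treat this as an assignment problem: match each driver to one request.
Optimal: Car 70→Request R5 ($46), Car 12→Request R7 ($49), Car 85→Request R6 ($58), Car 27→Request R2 ($61) — total 46+49+58+61 = $214.
Swapping Car 85↔Car 12 (Car 85→Request R7 $54, Car 12→Request R6 $21) loses 32.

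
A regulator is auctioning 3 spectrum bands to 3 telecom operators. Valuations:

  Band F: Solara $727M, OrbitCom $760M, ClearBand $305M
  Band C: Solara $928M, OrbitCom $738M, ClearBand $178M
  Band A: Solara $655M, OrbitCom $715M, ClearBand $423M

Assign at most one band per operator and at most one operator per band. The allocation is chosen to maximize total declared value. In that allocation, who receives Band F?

Optimal: Solara→Band C ($928M), OrbitCom→Band F ($760M), ClearBand→Band A ($423M) — total 928+760+423 = $2111M.

OrbitCom receives Band F.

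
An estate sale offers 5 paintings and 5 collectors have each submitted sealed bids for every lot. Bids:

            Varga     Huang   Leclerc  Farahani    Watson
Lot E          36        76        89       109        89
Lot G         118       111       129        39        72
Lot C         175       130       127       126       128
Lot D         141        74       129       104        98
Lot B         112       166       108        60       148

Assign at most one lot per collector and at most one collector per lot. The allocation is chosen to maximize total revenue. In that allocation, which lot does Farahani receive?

Optimal: Varga→Lot C ($175), Huang→Lot B ($166), Leclerc→Lot G ($129), Farahani→Lot E ($109), Watson→Lot D ($98) — total 175+166+129+109+98 = $677.
Swapping Watson↔Leclerc (Watson→Lot G $72, Leclerc→Lot D $129) loses 26.
Farahani's own top lot is Lot C ($126), but forcing Farahani→Lot C and reassigning the rest optimally gives only $651 — worse by 26.

Farahani receives Lot E.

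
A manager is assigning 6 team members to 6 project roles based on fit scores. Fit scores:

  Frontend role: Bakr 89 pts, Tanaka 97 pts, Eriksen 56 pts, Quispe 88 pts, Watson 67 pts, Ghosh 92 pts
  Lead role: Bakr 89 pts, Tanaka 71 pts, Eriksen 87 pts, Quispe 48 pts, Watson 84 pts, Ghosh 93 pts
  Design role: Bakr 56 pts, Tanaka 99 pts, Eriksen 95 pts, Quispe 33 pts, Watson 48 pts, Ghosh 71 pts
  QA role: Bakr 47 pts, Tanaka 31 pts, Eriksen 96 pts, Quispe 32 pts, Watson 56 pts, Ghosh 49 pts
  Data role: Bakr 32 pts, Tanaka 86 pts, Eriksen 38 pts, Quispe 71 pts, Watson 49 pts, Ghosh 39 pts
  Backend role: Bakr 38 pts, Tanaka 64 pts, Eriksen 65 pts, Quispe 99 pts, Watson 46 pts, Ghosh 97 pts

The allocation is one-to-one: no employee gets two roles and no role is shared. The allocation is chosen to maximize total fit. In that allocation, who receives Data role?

This is a one-to-one assignment (maximum-weight bipartite matching).
Optimal: Bakr→Frontend role (89 pts), Tanaka→Design role (99 pts), Eriksen→QA role (96 pts), Quispe→Data role (71 pts), Watson→Lead role (84 pts), Ghosh→Backend role (97 pts) — total 89+99+96+71+84+97 = 536 pts.
Row-greedy (each employee in turn takes its best remaining role) gives 506 pts, worse by 30.
Checked against all permutations: 536 pts is optimal.
Quispe's own top role is Backend role (99 pts), but forcing Quispe→Backend role and reassigning the rest optimally gives only 525 pts — worse by 11.

Quispe receives Data role.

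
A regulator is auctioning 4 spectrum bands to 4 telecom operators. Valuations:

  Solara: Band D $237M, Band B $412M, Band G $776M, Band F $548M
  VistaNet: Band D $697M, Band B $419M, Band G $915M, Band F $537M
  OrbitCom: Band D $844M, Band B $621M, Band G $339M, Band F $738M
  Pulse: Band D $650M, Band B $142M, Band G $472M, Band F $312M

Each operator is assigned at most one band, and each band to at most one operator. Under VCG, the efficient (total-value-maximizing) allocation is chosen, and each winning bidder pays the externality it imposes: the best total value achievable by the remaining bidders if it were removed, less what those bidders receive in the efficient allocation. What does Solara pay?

Efficient allocation: Solara→Band F ($548M), VistaNet→Band G ($915M), OrbitCom→Band B ($621M), Pulse→Band D ($650M); total welfare W = $2734M.
Solara receives Band F at value $548M, so the others get W − 548 = $2186M.
Without Solara: best allocation of the remaining 3 bidders over all 4 bands is VistaNet→Band G ($915M), OrbitCom→Band F ($738M), Pulse→Band D ($650M), total $2303M.
VCG payment = (others' best without Solara) − (others' welfare with Solara) = 2303 − 2186 = $117M.

Solara pays $117M.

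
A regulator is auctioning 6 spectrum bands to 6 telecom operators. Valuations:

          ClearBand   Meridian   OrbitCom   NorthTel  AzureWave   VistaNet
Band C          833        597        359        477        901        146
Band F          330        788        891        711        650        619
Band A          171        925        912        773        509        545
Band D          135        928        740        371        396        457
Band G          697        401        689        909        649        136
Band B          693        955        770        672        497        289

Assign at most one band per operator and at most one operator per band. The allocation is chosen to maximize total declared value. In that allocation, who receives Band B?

ClearBand receives Band B.

Optimal: ClearBand→Band B ($693M), Meridian→Band D ($928M), OrbitCom→Band A ($912M), NorthTel→Band G ($909M), AzureWave→Band C ($901M), VistaNet→Band F ($619M) — total 693+928+912+909+901+619 = $4962M.
Row-greedy (each operator in turn takes its best remaining band) gives $4716M, worse by 246.
Swapping VistaNet↔Meridian (VistaNet→Band D $457M, Meridian→Band F $788M) loses 302.
No other one-to-one assignment exceeds $4962M.
ClearBand's own top band is Band C ($833M), but forcing ClearBand→Band C and reassigning the rest optimally gives only $4716M — worse by 246.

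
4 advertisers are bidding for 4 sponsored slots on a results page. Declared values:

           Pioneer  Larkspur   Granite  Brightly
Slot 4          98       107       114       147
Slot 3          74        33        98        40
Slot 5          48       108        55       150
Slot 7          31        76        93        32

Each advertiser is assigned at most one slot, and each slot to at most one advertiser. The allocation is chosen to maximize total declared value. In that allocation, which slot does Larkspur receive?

Optimal: Pioneer→Slot 3 ($74), Larkspur→Slot 4 ($107), Granite→Slot 7 ($93), Brightly→Slot 5 ($150) — total 74+107+93+150 = $424.
Row-greedy (each advertiser in turn takes its best remaining slot) gives $336, worse by 88.
Next-best assignment: Pioneer→Slot 4, Larkspur→Slot 7, Granite→Slot 3, Brightly→Slot 5 = $422.
Larkspur's own top slot is Slot 5 ($108), but forcing Larkspur→Slot 5 and reassigning the rest optimally gives only $422 — worse by 2.

Larkspur receives Slot 4.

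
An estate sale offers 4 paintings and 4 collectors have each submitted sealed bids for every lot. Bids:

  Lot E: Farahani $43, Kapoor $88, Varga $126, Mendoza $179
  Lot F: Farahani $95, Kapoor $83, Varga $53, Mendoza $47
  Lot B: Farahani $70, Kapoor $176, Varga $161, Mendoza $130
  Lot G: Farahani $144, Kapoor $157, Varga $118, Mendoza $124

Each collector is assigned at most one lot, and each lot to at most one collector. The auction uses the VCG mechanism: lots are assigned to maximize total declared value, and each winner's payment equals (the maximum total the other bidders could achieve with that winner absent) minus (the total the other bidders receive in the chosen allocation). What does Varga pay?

Varga pays $68.

Efficient allocation: Farahani→Lot F ($95), Kapoor→Lot G ($157), Varga→Lot B ($161), Mendoza→Lot E ($179); total welfare W = $592.
Varga receives Lot B at value $161, so the others get W − 161 = $431.
Without Varga: best allocation of the remaining 3 bidders over all 4 lots is Farahani→Lot G ($144), Kapoor→Lot B ($176), Mendoza→Lot E ($179), total $499.
VCG payment = (others' best without Varga) − (others' welfare with Varga) = 499 − 431 = $68.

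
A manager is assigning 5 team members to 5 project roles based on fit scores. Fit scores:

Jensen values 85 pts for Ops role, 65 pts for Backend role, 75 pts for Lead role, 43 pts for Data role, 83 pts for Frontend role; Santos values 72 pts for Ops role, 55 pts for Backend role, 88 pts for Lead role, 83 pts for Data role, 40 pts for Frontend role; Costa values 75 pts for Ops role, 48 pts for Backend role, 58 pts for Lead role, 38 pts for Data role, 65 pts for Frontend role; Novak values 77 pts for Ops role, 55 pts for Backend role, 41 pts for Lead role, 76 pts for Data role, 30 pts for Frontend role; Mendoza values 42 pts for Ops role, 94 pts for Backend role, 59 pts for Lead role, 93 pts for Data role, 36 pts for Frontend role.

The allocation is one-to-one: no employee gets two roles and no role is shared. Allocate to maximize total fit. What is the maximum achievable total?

Optimal: Jensen→Frontend role (83 pts), Santos→Lead role (88 pts), Costa→Ops role (75 pts), Novak→Data role (76 pts), Mendoza→Backend role (94 pts) — total 83+88+75+76+94 = 416 pts.
Row-greedy (each employee in turn takes its best remaining role) gives 408 pts, worse by 8.

Maximum total: 416 pts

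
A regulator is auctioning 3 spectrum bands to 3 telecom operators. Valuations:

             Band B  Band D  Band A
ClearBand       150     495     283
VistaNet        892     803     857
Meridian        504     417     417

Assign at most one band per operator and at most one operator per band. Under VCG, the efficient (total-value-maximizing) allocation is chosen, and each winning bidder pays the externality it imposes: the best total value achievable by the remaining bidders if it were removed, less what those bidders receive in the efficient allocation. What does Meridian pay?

Efficient allocation: ClearBand→Band D ($495M), VistaNet→Band A ($857M), Meridian→Band B ($504M); total welfare W = $1856M.
Meridian receives Band B at value $504M, so the others get W − 504 = $1352M.
Without Meridian: best allocation of the remaining 2 bidders over all 3 bands is ClearBand→Band D ($495M), VistaNet→Band B ($892M), total $1387M.
VCG payment = (others' best without Meridian) − (others' welfare with Meridian) = 1387 − 1352 = $35M.

Meridian pays $35M.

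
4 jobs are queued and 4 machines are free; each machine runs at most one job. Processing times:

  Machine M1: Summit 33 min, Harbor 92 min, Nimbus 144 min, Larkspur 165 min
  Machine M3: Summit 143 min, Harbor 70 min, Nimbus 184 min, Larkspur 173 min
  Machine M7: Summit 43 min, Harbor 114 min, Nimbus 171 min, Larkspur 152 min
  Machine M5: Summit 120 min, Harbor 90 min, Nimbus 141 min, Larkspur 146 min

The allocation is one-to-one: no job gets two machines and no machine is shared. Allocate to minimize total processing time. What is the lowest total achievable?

Optimal: Summit→Machine M1 (33 min), Harbor→Machine M3 (70 min), Nimbus→Machine M5 (141 min), Larkspur→Machine M7 (152 min) — total 33+70+141+152 = 396 min.

Minimum total: 396 min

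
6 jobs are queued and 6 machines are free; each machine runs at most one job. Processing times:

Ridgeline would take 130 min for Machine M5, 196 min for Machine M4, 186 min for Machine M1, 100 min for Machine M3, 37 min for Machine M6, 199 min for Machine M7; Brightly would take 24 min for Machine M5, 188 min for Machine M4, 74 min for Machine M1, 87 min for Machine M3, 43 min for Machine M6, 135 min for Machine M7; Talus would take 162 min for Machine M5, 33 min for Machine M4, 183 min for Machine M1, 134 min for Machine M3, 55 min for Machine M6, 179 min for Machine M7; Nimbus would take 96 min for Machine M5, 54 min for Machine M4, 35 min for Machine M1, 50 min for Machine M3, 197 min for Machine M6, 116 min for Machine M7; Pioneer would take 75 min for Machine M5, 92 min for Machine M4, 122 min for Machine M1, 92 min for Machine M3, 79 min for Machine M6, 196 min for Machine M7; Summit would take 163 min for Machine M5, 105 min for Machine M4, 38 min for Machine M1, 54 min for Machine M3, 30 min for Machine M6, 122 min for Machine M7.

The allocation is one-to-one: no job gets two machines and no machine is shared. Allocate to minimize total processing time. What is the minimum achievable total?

Minimum total: 340 min

This is the linear assignment problem.
Optimal: Ridgeline→Machine M6 (37 min), Brightly→Machine M5 (24 min), Talus→Machine M4 (33 min), Nimbus→Machine M7 (116 min), Pioneer→Machine M3 (92 min), Summit→Machine M1 (38 min) — total 37+24+33+116+92+38 = 340 min.
Swapping Summit↔Pioneer (Summit→Machine M3 54 min, Pioneer→Machine M1 122 min) adds 46.
No other one-to-one assignment undercuts 340 min.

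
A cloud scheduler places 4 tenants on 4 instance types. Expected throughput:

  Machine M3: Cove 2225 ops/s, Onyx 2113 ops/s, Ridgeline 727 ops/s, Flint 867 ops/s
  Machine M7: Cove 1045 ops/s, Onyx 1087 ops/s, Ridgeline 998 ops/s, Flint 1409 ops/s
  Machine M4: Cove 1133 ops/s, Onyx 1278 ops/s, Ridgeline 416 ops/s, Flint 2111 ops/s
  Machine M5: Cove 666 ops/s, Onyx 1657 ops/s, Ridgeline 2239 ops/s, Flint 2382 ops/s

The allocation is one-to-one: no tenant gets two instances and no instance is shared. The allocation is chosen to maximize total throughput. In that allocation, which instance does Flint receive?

Flint receives Machine M4.

Optimal: Cove→Machine M3 (2225 ops/s), Onyx→Machine M7 (1087 ops/s), Ridgeline→Machine M5 (2239 ops/s), Flint→Machine M4 (2111 ops/s) — total 2225+1087+2239+2111 = 7662 ops/s.
Max-entry greedy (repeatedly take the single best remaining cell) gives 6883 ops/s, worse by 779.
Next-best assignment: Cove→Machine M7, Onyx→Machine M3, Ridgeline→Machine M5, Flint→Machine M4 = 7508 ops/s.
No other one-to-one assignment exceeds 7662 ops/s.
Flint's own top instance is Machine M5 (2382 ops/s), but forcing Flint→Machine M5 and reassigning the rest optimally gives only 6883 ops/s — worse by 779.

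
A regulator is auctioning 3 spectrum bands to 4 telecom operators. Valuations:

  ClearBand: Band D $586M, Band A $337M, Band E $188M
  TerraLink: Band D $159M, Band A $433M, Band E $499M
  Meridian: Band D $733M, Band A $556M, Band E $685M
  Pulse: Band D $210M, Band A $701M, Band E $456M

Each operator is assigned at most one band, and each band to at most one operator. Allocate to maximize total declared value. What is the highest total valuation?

Optimal: ClearBand→Band D ($586M), Pulse→Band A ($701M), Meridian→Band E ($685M) — total 586+701+685 = $1972M.
Row-greedy (each operator in turn takes its best remaining band) gives $1641M, worse by 331.
Swapping ClearBand↔Meridian (ClearBand→Band E $188M, Meridian→Band D $733M) loses 350.
No other one-to-one assignment exceeds $1972M.

Maximum total: $1972M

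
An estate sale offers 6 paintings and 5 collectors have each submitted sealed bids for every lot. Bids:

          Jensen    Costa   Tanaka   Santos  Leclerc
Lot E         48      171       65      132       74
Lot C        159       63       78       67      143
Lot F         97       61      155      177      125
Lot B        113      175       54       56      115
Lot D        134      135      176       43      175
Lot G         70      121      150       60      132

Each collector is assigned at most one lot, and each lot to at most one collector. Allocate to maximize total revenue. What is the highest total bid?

Optimal: Jensen→Lot C ($159), Costa→Lot B ($175), Tanaka→Lot G ($150), Santos→Lot F ($177), Leclerc→Lot D ($175) — total 159+175+150+177+175 = $836.
Row-greedy (each collector in turn takes its best remaining lot) gives $819, worse by 17.

Maximum total: $836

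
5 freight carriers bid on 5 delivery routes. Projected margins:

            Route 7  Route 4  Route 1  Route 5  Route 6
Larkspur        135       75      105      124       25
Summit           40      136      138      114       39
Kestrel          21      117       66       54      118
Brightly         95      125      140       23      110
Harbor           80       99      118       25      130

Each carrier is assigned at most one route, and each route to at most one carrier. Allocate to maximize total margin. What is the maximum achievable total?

Max total: $636k

This is the linear assignment problem.
Optimal: Larkspur→Route 7 ($135k), Summit→Route 5 ($114k), Kestrel→Route 4 ($117k), Brightly→Route 1 ($140k), Harbor→Route 6 ($130k) — total 135+114+117+140+130 = $636k.
Column-greedy (each route in turn goes to its best remaining carrier) gives $595k, worse by 41.
Swapping Kestrel↔Summit (Kestrel→Route 5 $54k, Summit→Route 4 $136k) loses 41.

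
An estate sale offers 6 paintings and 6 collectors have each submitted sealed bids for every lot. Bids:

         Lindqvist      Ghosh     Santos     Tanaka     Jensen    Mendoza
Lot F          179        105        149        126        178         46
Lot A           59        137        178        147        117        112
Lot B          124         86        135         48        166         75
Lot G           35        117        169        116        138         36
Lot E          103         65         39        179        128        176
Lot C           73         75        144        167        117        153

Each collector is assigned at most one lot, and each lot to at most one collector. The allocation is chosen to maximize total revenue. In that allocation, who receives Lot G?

Santos receives Lot G.

This is the linear assignment problem.
Optimal: Lindqvist→Lot F ($179), Ghosh→Lot A ($137), Santos→Lot G ($169), Tanaka→Lot C ($167), Jensen→Lot B ($166), Mendoza→Lot E ($176) — total 179+137+169+167+166+176 = $994.
Row-greedy (each collector in turn takes its best remaining lot) gives $983, worse by 11.
Swapping Jensen↔Ghosh (Jensen→Lot A $117, Ghosh→Lot B $86) loses 100.
Santos's own top lot is Lot A ($178), but forcing Santos→Lot A and reassigning the rest optimally gives only $983 — worse by 11.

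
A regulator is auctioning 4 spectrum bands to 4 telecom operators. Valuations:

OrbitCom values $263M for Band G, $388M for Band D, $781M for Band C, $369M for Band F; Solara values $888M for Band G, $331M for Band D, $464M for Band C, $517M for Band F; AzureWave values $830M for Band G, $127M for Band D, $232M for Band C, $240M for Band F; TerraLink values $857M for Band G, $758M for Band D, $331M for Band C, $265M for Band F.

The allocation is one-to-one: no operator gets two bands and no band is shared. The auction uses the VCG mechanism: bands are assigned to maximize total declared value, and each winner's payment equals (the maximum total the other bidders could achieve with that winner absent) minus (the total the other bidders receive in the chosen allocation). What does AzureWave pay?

Efficient allocation: OrbitCom→Band C ($781M), Solara→Band F ($517M), AzureWave→Band G ($830M), TerraLink→Band D ($758M); total welfare W = $2886M.
AzureWave receives Band G at value $830M, so the others get W − 830 = $2056M.
Without AzureWave: best allocation of the remaining 3 bidders over all 4 bands is OrbitCom→Band C ($781M), Solara→Band G ($888M), TerraLink→Band D ($758M), total $2427M.
VCG payment = (others' best without AzureWave) − (others' welfare with AzureWave) = 2427 − 2056 = $371M.

AzureWave pays $371M.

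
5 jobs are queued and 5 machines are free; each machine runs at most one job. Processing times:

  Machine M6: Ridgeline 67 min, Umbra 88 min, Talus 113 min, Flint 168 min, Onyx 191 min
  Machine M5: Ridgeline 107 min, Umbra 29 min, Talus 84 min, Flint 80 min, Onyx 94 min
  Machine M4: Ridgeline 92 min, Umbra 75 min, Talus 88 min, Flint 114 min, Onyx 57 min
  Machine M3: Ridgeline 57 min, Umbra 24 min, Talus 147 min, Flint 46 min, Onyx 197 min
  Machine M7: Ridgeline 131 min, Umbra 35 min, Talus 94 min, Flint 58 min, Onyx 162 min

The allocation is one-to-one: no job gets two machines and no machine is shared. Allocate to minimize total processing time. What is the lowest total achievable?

Min total: 289 min

This is a one-to-one assignment (minimum-cost bipartite matching).
Optimal: Ridgeline→Machine M6 (67 min), Umbra→Machine M7 (35 min), Talus→Machine M5 (84 min), Flint→Machine M3 (46 min), Onyx→Machine M4 (57 min) — total 67+35+84+46+57 = 289 min.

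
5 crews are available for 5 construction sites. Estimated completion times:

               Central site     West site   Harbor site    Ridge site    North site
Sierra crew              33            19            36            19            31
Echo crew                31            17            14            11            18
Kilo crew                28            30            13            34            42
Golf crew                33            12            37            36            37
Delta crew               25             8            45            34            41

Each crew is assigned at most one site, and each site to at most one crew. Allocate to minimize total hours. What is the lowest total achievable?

Minimum total: 87 hours

Optimal: Sierra crew→Ridge site (19 hours), Echo crew→North site (18 hours), Kilo crew→Harbor site (13 hours), Golf crew→West site (12 hours), Delta crew→Central site (25 hours) — total 19+18+13+12+25 = 87 hours.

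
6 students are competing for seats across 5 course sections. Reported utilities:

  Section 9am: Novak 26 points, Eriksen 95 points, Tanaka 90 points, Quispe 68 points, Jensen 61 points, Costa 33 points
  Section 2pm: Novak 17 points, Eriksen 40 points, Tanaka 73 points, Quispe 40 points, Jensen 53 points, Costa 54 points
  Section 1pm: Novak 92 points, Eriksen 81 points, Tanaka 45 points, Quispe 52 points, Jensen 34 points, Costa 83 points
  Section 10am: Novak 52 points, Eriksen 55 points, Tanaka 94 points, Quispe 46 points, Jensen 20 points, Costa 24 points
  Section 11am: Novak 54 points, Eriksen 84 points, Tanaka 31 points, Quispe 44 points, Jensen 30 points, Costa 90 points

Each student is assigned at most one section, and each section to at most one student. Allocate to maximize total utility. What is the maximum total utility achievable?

Optimal: Eriksen→Section 9am (95 points), Jensen→Section 2pm (53 points), Novak→Section 1pm (92 points), Tanaka→Section 10am (94 points), Costa→Section 11am (90 points) — total 95+53+92+94+90 = 424 points.
Row-greedy (each student in turn takes its best remaining section) gives 378 points, worse by 46.
Next-best assignment: Eriksen→Section 9am, Quispe→Section 2pm, Novak→Section 1pm, Tanaka→Section 10am, Costa→Section 11am = 411 points.

Max total: 424 points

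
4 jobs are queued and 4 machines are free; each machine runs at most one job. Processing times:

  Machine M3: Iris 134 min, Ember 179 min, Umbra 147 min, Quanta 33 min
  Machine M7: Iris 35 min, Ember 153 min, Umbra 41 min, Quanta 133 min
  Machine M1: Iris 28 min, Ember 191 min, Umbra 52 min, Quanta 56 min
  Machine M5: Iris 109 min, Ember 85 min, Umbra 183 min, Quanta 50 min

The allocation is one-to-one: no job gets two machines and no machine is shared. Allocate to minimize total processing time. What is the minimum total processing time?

Optimal: Iris→Machine M1 (28 min), Ember→Machine M5 (85 min), Umbra→Machine M7 (41 min), Quanta→Machine M3 (33 min) — total 28+85+41+33 = 187 min.
Column-greedy (each machine in turn goes to its cheapest remaining job) gives 205 min, worse by 18.
Next-best assignment: Iris→Machine M7, Ember→Machine M5, Umbra→Machine M1, Quanta→Machine M3 = 205 min.
Swapping Umbra↔Iris (Umbra→Machine M1 52 min, Iris→Machine M7 35 min) adds 18.
Checked against all permutations: 187 min is optimal.

Minimum total: 187 min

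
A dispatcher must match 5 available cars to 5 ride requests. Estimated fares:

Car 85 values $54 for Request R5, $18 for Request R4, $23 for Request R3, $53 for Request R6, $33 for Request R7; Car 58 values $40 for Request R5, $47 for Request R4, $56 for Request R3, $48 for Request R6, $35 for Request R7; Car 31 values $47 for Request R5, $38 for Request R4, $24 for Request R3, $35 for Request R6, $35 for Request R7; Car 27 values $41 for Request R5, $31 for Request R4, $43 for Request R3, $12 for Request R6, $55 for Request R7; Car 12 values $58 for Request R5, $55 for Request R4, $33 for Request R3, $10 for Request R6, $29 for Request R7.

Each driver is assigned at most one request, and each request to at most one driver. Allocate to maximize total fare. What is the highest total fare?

Max total: $266

Treat this as an assignment problem: match each driver to one request.
Optimal: Car 85→Request R6 ($53), Car 58→Request R3 ($56), Car 31→Request R5 ($47), Car 27→Request R7 ($55), Car 12→Request R4 ($55) — total 53+56+47+55+55 = $266.
Row-greedy (each driver in turn takes its best remaining request) gives $213, worse by 53.
Next-best assignment: Car 85→Request R6, Car 58→Request R3, Car 31→Request R4, Car 27→Request R7, Car 12→Request R5 = $260.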